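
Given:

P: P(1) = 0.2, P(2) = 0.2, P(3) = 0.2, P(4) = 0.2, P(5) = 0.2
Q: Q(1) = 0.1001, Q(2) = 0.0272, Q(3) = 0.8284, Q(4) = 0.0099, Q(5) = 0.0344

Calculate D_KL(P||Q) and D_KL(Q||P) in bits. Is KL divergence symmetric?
D_KL(P||Q) = 1.7405 bits, D_KL(Q||P) = 1.3900 bits. No, KL divergence is not symmetric.

D_KL(P||Q) = Σ P(x) log₂(P(x)/Q(x))

Computing term by term:
  P(1)·log₂(P(1)/Q(1)) = 0.2·log₂(0.2/0.1001) = 0.19971
  P(2)·log₂(P(2)/Q(2)) = 0.2·log₂(0.2/0.0272) = 0.57566
  P(3)·log₂(P(3)/Q(3)) = 0.2·log₂(0.2/0.8284) = -0.41007
  P(4)·log₂(P(4)/Q(4)) = 0.2·log₂(0.2/0.0099) = 0.86729
  P(5)·log₂(P(5)/Q(5)) = 0.2·log₂(0.2/0.0344) = 0.50790

D_KL(P||Q) = 0.19971 + 0.57566 - 0.41007 + 0.86729 + 0.50790 = 1.74049 ≈ 1.7405 bits

D_KL(Q||P) = Σ Q(x) log₂(Q(x)/P(x))

Computing term by term:
  Q(1)·log₂(Q(1)/P(1)) = 0.1001·log₂(0.1001/0.2) = -0.09996
  Q(2)·log₂(Q(2)/P(2)) = 0.0272·log₂(0.0272/0.2) = -0.07829
  Q(3)·log₂(Q(3)/P(3)) = 0.8284·log₂(0.8284/0.2) = 1.69849
  Q(4)·log₂(Q(4)/P(4)) = 0.0099·log₂(0.0099/0.2) = -0.04293
  Q(5)·log₂(Q(5)/P(5)) = 0.0344·log₂(0.0344/0.2) = -0.08736

D_KL(Q||P) = -0.09996 - 0.07829 + 1.69849 - 0.04293 - 0.08736 = 1.38995 ≈ 1.3900 bits

These are NOT equal (difference: 0.3505 bits). KL divergence is asymmetric: D_KL(P||Q) ≠ D_KL(Q||P) in general.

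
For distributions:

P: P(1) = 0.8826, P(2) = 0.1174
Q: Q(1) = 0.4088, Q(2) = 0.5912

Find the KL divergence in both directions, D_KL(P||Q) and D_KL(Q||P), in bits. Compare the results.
D_KL(P||Q) = 0.7062 bits, D_KL(Q||P) = 0.9249 bits. D_KL(Q||P) is larger than D_KL(P||Q) by 0.2187 bits; the two directions differ.

D_KL(P||Q) = Σ P(x) log₂(P(x)/Q(x))

Computing term by term:
  P(1)·log₂(P(1)/Q(1)) = 0.8826·log₂(0.8826/0.4088) = 0.98001
  P(2)·log₂(P(2)/Q(2)) = 0.1174·log₂(0.1174/0.5912) = -0.27380

D_KL(P||Q) = 0.98001 - 0.27380 = 0.70621 ≈ 0.7062 bits

D_KL(Q||P) = Σ Q(x) log₂(Q(x)/P(x))

Computing term by term:
  Q(1)·log₂(Q(1)/P(1)) = 0.4088·log₂(0.4088/0.8826) = -0.45392
  Q(2)·log₂(Q(2)/P(2)) = 0.5912·log₂(0.5912/0.1174) = 1.37880

D_KL(Q||P) = -0.45392 + 1.37880 = 0.92488 ≈ 0.9249 bits

These are NOT equal (difference: 0.2187 bits). KL divergence is asymmetric: D_KL(P||Q) ≠ D_KL(Q||P) in general.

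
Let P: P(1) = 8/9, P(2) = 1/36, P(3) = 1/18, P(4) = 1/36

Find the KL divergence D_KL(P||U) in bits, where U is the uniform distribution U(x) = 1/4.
1.3301 bits

U(i) = 1/4 for all i

D_KL(P||U) = Σ P(x) log₂(P(x) / (1/4))
           = Σ P(x) log₂(P(x)) + log₂(4)
           = log₂(4) - H(P)

H(P) = -Σ P(x) log₂(P(x)):
  -P(1)·log₂(P(1)) = -(8/9)·log₂(8/9) = 0.15104
  -P(2)·log₂(P(2)) = -(1/36)·log₂(1/36) = 0.14361
  -P(3)·log₂(P(3)) = -(1/18)·log₂(1/18) = 0.23166
  -P(4)·log₂(P(4)) = -(1/36)·log₂(1/36) = 0.14361
H(P) = 0.15104 + 0.14361 + 0.23166 + 0.14361 = 0.66992 bits

log₂(4) = 2.00000 bits

D_KL(P||U) = 2.00000 - 0.66992 = 1.33008 ≈ 1.3301 bits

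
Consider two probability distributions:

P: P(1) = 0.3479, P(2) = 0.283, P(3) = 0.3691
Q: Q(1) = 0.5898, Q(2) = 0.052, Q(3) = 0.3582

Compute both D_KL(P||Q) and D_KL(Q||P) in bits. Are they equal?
D_KL(P||Q) = 0.4427 bits, D_KL(Q||P) = 0.3066 bits. No, they are not equal.

D_KL(P||Q) = Σ P(x) log₂(P(x)/Q(x))

Computing term by term:
  P(1)·log₂(P(1)/Q(1)) = 0.3479·log₂(0.3479/0.5898) = -0.26494
  P(2)·log₂(P(2)/Q(2)) = 0.283·log₂(0.283/0.052) = 0.69171
  P(3)·log₂(P(3)/Q(3)) = 0.3691·log₂(0.3691/0.3582) = 0.01596

D_KL(P||Q) = -0.26494 + 0.69171 + 0.01596 = 0.44273 ≈ 0.4427 bits

D_KL(Q||P) = Σ Q(x) log₂(Q(x)/P(x))

Computing term by term:
  Q(1)·log₂(Q(1)/P(1)) = 0.5898·log₂(0.5898/0.3479) = 0.44916
  Q(2)·log₂(Q(2)/P(2)) = 0.052·log₂(0.052/0.283) = -0.12710
  Q(3)·log₂(Q(3)/P(3)) = 0.3582·log₂(0.3582/0.3691) = -0.01549

D_KL(Q||P) = 0.44916 - 0.12710 - 0.01549 = 0.30657 ≈ 0.3066 bits

These are NOT equal (difference: 0.1361 bits). KL divergence is asymmetric: D_KL(P||Q) ≠ D_KL(Q||P) in general.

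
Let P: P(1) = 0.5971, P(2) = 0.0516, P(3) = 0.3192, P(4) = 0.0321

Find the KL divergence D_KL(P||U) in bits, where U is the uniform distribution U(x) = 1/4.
0.6500 bits

U(i) = 1/4 for all i

D_KL(P||U) = Σ P(x) log₂(P(x) / (1/4))
           = Σ P(x) log₂(P(x)) + log₂(4)
           = log₂(4) - H(P)

H(P) = -Σ P(x) log₂(P(x)):
  -P(1)·log₂(P(1)) = -(0.5971)·log₂(0.5971) = 0.44422
  -P(2)·log₂(P(2)) = -(0.0516)·log₂(0.0516) = 0.22067
  -P(3)·log₂(P(3)) = -(0.3192)·log₂(0.3192) = 0.52587
  -P(4)·log₂(P(4)) = -(0.0321)·log₂(0.0321) = 0.15926
H(P) = 0.44422 + 0.22067 + 0.52587 + 0.15926 = 1.35002 bits

log₂(4) = 2.00000 bits

D_KL(P||U) = 2.00000 - 1.35002 = 0.64998 ≈ 0.6500 bits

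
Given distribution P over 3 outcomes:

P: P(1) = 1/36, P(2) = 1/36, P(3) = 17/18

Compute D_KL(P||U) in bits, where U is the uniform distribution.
1.2199 bits

U(i) = 1/3 for all i

D_KL(P||U) = Σ P(x) log₂(P(x) / (1/3))
           = Σ P(x) log₂(P(x)) + log₂(3)
           = log₂(3) - H(P)

H(P) = -Σ P(x) log₂(P(x)):
  -P(1)·log₂(P(1)) = -(1/36)·log₂(1/36) = 0.14361
  -P(2)·log₂(P(2)) = -(1/36)·log₂(1/36) = 0.14361
  -P(3)·log₂(P(3)) = -(17/18)·log₂(17/18) = 0.07788
H(P) = 0.14361 + 0.14361 + 0.07788 = 0.36510 bits

log₂(3) = 1.58496 bits

D_KL(P||U) = 1.58496 - 0.36510 = 1.21986 ≈ 1.2199 bits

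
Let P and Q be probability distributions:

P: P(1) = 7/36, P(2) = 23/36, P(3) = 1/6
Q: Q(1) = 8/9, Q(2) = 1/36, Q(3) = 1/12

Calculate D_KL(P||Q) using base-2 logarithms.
2.6304 bits

D_KL(P||Q) = Σ P(x) log₂(P(x)/Q(x))

Computing term by term:
  P(1)·log₂(P(1)/Q(1)) = (7/36)·log₂((7/36)/(8/9)) = -0.42635
  P(2)·log₂(P(2)/Q(2)) = (23/36)·log₂((23/36)/(1/36)) = 2.89005
  P(3)·log₂(P(3)/Q(3)) = (1/6)·log₂((1/6)/(1/12)) = 0.16667

D_KL(P||Q) = -0.42635 + 2.89005 + 0.16667 = 2.63037 ≈ 2.6304 bits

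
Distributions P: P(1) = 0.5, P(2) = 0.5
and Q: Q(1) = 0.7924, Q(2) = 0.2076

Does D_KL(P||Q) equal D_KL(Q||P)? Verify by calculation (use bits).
D_KL(P||Q) = 0.3019 bits, D_KL(Q||P) = 0.2631 bits. No — D_KL(P||Q) ≠ D_KL(Q||P) for this pair.

D_KL(P||Q) = Σ P(x) log₂(P(x)/Q(x))

Computing term by term:
  P(1)·log₂(P(1)/Q(1)) = 0.5·log₂(0.5/0.7924) = -0.33215
  P(2)·log₂(P(2)/Q(2)) = 0.5·log₂(0.5/0.2076) = 0.63406

D_KL(P||Q) = -0.33215 + 0.63406 = 0.30191 ≈ 0.3019 bits

D_KL(Q||P) = Σ Q(x) log₂(Q(x)/P(x))

Computing term by term:
  Q(1)·log₂(Q(1)/P(1)) = 0.7924·log₂(0.7924/0.5) = 0.52639
  Q(2)·log₂(Q(2)/P(2)) = 0.2076·log₂(0.2076/0.5) = -0.26326

D_KL(Q||P) = 0.52639 - 0.26326 = 0.26313 ≈ 0.2631 bits

These are NOT equal (difference: 0.0388 bits). KL divergence is asymmetric: D_KL(P||Q) ≠ D_KL(Q||P) in general.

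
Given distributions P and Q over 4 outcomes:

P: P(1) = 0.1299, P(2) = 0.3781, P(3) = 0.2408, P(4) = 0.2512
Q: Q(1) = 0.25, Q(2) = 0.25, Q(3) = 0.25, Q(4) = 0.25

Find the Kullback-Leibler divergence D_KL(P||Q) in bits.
0.0917 bits

D_KL(P||Q) = Σ P(x) log₂(P(x)/Q(x))

Computing term by term:
  P(1)·log₂(P(1)/Q(1)) = 0.1299·log₂(0.1299/0.25) = -0.12269
  P(2)·log₂(P(2)/Q(2)) = 0.3781·log₂(0.3781/0.25) = 0.22567
  P(3)·log₂(P(3)/Q(3)) = 0.2408·log₂(0.2408/0.25) = -0.01303
  P(4)·log₂(P(4)/Q(4)) = 0.2512·log₂(0.2512/0.25) = 0.00174

D_KL(P||Q) = -0.12269 + 0.22567 - 0.01303 + 0.00174 = 0.09169 ≈ 0.0917 bits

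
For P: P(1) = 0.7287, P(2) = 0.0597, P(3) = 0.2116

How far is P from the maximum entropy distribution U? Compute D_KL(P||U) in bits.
0.5354 bits

U(i) = 1/3 for all i

D_KL(P||U) = Σ P(x) log₂(P(x) / (1/3))
           = Σ P(x) log₂(P(x)) + log₂(3)
           = log₂(3) - H(P)

H(P) = -Σ P(x) log₂(P(x)):
  -P(1)·log₂(P(1)) = -(0.7287)·log₂(0.7287) = 0.33273
  -P(2)·log₂(P(2)) = -(0.0597)·log₂(0.0597) = 0.24275
  -P(3)·log₂(P(3)) = -(0.2116)·log₂(0.2116) = 0.47411
H(P) = 0.33273 + 0.24275 + 0.47411 = 1.04959 bits

log₂(3) = 1.58496 bits

D_KL(P||U) = 1.58496 - 1.04959 = 0.53537 ≈ 0.5354 bits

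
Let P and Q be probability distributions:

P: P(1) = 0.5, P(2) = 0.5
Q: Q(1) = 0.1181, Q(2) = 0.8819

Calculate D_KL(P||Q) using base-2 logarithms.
0.6316 bits

D_KL(P||Q) = Σ P(x) log₂(P(x)/Q(x))

Computing term by term:
  P(1)·log₂(P(1)/Q(1)) = 0.5·log₂(0.5/0.1181) = 1.04096
  P(2)·log₂(P(2)/Q(2)) = 0.5·log₂(0.5/0.8819) = -0.40934

D_KL(P||Q) = 1.04096 - 0.40934 = 0.63162 ≈ 0.6316 bits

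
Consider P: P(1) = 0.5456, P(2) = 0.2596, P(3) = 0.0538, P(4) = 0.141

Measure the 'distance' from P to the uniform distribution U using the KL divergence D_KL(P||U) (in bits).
0.3927 bits

U(i) = 1/4 for all i

D_KL(P||U) = Σ P(x) log₂(P(x) / (1/4))
           = Σ P(x) log₂(P(x)) + log₂(4)
           = log₂(4) - H(P)

H(P) = -Σ P(x) log₂(P(x)):
  -P(1)·log₂(P(1)) = -(0.5456)·log₂(0.5456) = 0.47690
  -P(2)·log₂(P(2)) = -(0.2596)·log₂(0.2596) = 0.50509
  -P(3)·log₂(P(3)) = -(0.0538)·log₂(0.0538) = 0.22683
  -P(4)·log₂(P(4)) = -(0.141)·log₂(0.141) = 0.39850
H(P) = 0.47690 + 0.50509 + 0.22683 + 0.39850 = 1.60732 bits

log₂(4) = 2.00000 bits

D_KL(P||U) = 2.00000 - 1.60732 = 0.39268 ≈ 0.3927 bits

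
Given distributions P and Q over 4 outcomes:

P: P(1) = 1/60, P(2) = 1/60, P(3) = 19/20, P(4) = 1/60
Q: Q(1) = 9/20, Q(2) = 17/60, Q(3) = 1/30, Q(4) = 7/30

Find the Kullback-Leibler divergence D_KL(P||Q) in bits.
4.3804 bits

D_KL(P||Q) = Σ P(x) log₂(P(x)/Q(x))

Computing term by term:
  P(1)·log₂(P(1)/Q(1)) = (1/60)·log₂((1/60)/(9/20)) = -0.07925
  P(2)·log₂(P(2)/Q(2)) = (1/60)·log₂((1/60)/(17/60)) = -0.06812
  P(3)·log₂(P(3)/Q(3)) = (19/20)·log₂((19/20)/(1/30)) = 4.59125
  P(4)·log₂(P(4)/Q(4)) = (1/60)·log₂((1/60)/(7/30)) = -0.06346

D_KL(P||Q) = -0.07925 - 0.06812 + 4.59125 - 0.06346 = 4.38042 ≈ 4.3804 bits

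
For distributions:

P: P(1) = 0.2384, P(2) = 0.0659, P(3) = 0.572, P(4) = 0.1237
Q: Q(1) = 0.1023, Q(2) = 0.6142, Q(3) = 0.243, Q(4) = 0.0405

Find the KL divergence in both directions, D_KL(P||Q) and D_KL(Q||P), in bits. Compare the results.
D_KL(P||Q) = 0.9845 bits, D_KL(Q||P) = 1.4877 bits. D_KL(Q||P) is larger than D_KL(P||Q) by 0.5032 bits; the two directions differ.

D_KL(P||Q) = Σ P(x) log₂(P(x)/Q(x))

Computing term by term:
  P(1)·log₂(P(1)/Q(1)) = 0.2384·log₂(0.2384/0.1023) = 0.29099
  P(2)·log₂(P(2)/Q(2)) = 0.0659·log₂(0.0659/0.6142) = -0.21222
  P(3)·log₂(P(3)/Q(3)) = 0.572·log₂(0.572/0.243) = 0.70645
  P(4)·log₂(P(4)/Q(4)) = 0.1237·log₂(0.1237/0.0405) = 0.19926

D_KL(P||Q) = 0.29099 - 0.21222 + 0.70645 + 0.19926 = 0.98448 ≈ 0.9845 bits

D_KL(Q||P) = Σ Q(x) log₂(Q(x)/P(x))

Computing term by term:
  Q(1)·log₂(Q(1)/P(1)) = 0.1023·log₂(0.1023/0.2384) = -0.12487
  Q(2)·log₂(Q(2)/P(2)) = 0.6142·log₂(0.6142/0.0659) = 1.97794
  Q(3)·log₂(Q(3)/P(3)) = 0.243·log₂(0.243/0.572) = -0.30012
  Q(4)·log₂(Q(4)/P(4)) = 0.0405·log₂(0.0405/0.1237) = -0.06524

D_KL(Q||P) = -0.12487 + 1.97794 - 0.30012 - 0.06524 = 1.48771 ≈ 1.4877 bits

These are NOT equal (difference: 0.5032 bits). KL divergence is asymmetric: D_KL(P||Q) ≠ D_KL(Q||P) in general.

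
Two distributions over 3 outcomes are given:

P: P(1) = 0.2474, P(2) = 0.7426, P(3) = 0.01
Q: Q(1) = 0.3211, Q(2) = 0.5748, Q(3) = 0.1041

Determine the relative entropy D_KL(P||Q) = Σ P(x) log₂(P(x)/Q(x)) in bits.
0.1475 bits

D_KL(P||Q) = Σ P(x) log₂(P(x)/Q(x))

Computing term by term:
  P(1)·log₂(P(1)/Q(1)) = 0.2474·log₂(0.2474/0.3211) = -0.09307
  P(2)·log₂(P(2)/Q(2)) = 0.7426·log₂(0.7426/0.5748) = 0.27441
  P(3)·log₂(P(3)/Q(3)) = 0.01·log₂(0.01/0.1041) = -0.03380

D_KL(P||Q) = -0.09307 + 0.27441 - 0.03380 = 0.14754 ≈ 0.1475 bits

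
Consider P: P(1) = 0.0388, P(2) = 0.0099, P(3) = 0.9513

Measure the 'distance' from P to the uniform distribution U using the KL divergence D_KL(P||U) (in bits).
1.2686 bits

U(i) = 1/3 for all i

D_KL(P||U) = Σ P(x) log₂(P(x) / (1/3))
           = Σ P(x) log₂(P(x)) + log₂(3)
           = log₂(3) - H(P)

H(P) = -Σ P(x) log₂(P(x)):
  -P(1)·log₂(P(1)) = -(0.0388)·log₂(0.0388) = 0.18189
  -P(2)·log₂(P(2)) = -(0.0099)·log₂(0.0099) = 0.06592
  -P(3)·log₂(P(3)) = -(0.9513)·log₂(0.9513) = 0.06852
H(P) = 0.18189 + 0.06592 + 0.06852 = 0.31633 bits

log₂(3) = 1.58496 bits

D_KL(P||U) = 1.58496 - 0.31633 = 1.26863 ≈ 1.2686 bits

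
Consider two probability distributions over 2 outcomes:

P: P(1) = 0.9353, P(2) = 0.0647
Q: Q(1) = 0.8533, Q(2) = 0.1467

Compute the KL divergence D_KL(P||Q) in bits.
0.0474 bits

D_KL(P||Q) = Σ P(x) log₂(P(x)/Q(x))

Computing term by term:
  P(1)·log₂(P(1)/Q(1)) = 0.9353·log₂(0.9353/0.8533) = 0.12381
  P(2)·log₂(P(2)/Q(2)) = 0.0647·log₂(0.0647/0.1467) = -0.07641

D_KL(P||Q) = 0.12381 - 0.07641 = 0.04740 ≈ 0.0474 bits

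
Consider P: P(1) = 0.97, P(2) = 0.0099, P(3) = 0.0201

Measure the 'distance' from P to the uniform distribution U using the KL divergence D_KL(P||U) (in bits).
1.3631 bits

U(i) = 1/3 for all i

D_KL(P||U) = Σ P(x) log₂(P(x) / (1/3))
           = Σ P(x) log₂(P(x)) + log₂(3)
           = log₂(3) - H(P)

H(P) = -Σ P(x) log₂(P(x)):
  -P(1)·log₂(P(1)) = -(0.97)·log₂(0.97) = 0.04263
  -P(2)·log₂(P(2)) = -(0.0099)·log₂(0.0099) = 0.06592
  -P(3)·log₂(P(3)) = -(0.0201)·log₂(0.0201) = 0.11330
H(P) = 0.04263 + 0.06592 + 0.11330 = 0.22185 bits

log₂(3) = 1.58496 bits

D_KL(P||U) = 1.58496 - 0.22185 = 1.36311 ≈ 1.3631 bits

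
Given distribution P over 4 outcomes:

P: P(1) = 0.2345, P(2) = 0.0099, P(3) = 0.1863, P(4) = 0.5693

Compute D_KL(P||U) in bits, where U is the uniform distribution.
0.5291 bits

U(i) = 1/4 for all i

D_KL(P||U) = Σ P(x) log₂(P(x) / (1/4))
           = Σ P(x) log₂(P(x)) + log₂(4)
           = log₂(4) - H(P)

H(P) = -Σ P(x) log₂(P(x)):
  -P(1)·log₂(P(1)) = -(0.2345)·log₂(0.2345) = 0.49065
  -P(2)·log₂(P(2)) = -(0.0099)·log₂(0.0099) = 0.06592
  -P(3)·log₂(P(3)) = -(0.1863)·log₂(0.1863) = 0.45165
  -P(4)·log₂(P(4)) = -(0.5693)·log₂(0.5693) = 0.46269
H(P) = 0.49065 + 0.06592 + 0.45165 + 0.46269 = 1.47091 bits

log₂(4) = 2.00000 bits

D_KL(P||U) = 2.00000 - 1.47091 = 0.52909 ≈ 0.5291 bits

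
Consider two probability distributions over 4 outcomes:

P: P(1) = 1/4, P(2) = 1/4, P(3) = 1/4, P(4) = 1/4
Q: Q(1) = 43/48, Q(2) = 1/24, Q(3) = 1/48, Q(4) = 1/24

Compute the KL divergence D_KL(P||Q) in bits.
1.7284 bits

D_KL(P||Q) = Σ P(x) log₂(P(x)/Q(x))

Computing term by term:
  P(1)·log₂(P(1)/Q(1)) = (1/4)·log₂((1/4)/(43/48)) = -0.46033
  P(2)·log₂(P(2)/Q(2)) = (1/4)·log₂((1/4)/(1/24)) = 0.64624
  P(3)·log₂(P(3)/Q(3)) = (1/4)·log₂((1/4)/(1/48)) = 0.89624
  P(4)·log₂(P(4)/Q(4)) = (1/4)·log₂((1/4)/(1/24)) = 0.64624

D_KL(P||Q) = -0.46033 + 0.64624 + 0.89624 + 0.64624 = 1.72839 ≈ 1.7284 bits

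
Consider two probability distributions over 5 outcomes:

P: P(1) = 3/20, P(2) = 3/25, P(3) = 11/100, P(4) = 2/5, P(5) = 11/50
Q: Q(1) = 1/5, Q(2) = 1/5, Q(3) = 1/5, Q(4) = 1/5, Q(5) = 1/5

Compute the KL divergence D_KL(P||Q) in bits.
0.1847 bits

D_KL(P||Q) = Σ P(x) log₂(P(x)/Q(x))

Computing term by term:
  P(1)·log₂(P(1)/Q(1)) = (3/20)·log₂((3/20)/(1/5)) = -0.06226
  P(2)·log₂(P(2)/Q(2)) = (3/25)·log₂((3/25)/(1/5)) = -0.08844
  P(3)·log₂(P(3)/Q(3)) = (11/100)·log₂((11/100)/(1/5)) = -0.09487
  P(4)·log₂(P(4)/Q(4)) = (2/5)·log₂((2/5)/(1/5)) = 0.40000
  P(5)·log₂(P(5)/Q(5)) = (11/50)·log₂((11/50)/(1/5)) = 0.03025

D_KL(P||Q) = -0.06226 - 0.08844 - 0.09487 + 0.40000 + 0.03025 = 0.18468 ≈ 0.1847 bits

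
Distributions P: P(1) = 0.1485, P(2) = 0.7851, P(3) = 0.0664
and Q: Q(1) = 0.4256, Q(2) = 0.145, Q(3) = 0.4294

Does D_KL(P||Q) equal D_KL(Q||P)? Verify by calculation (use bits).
D_KL(P||Q) = 1.5088 bits, D_KL(Q||P) = 1.4496 bits. No — D_KL(P||Q) ≠ D_KL(Q||P) for this pair.

D_KL(P||Q) = Σ P(x) log₂(P(x)/Q(x))

Computing term by term:
  P(1)·log₂(P(1)/Q(1)) = 0.1485·log₂(0.1485/0.4256) = -0.22558
  P(2)·log₂(P(2)/Q(2)) = 0.7851·log₂(0.7851/0.145) = 1.91315
  P(3)·log₂(P(3)/Q(3)) = 0.0664·log₂(0.0664/0.4294) = -0.17882

D_KL(P||Q) = -0.22558 + 1.91315 - 0.17882 = 1.50875 ≈ 1.5088 bits

D_KL(Q||P) = Σ Q(x) log₂(Q(x)/P(x))

Computing term by term:
  Q(1)·log₂(Q(1)/P(1)) = 0.4256·log₂(0.4256/0.1485) = 0.64650
  Q(2)·log₂(Q(2)/P(2)) = 0.145·log₂(0.145/0.7851) = -0.35334
  Q(3)·log₂(Q(3)/P(3)) = 0.4294·log₂(0.4294/0.0664) = 1.15640

D_KL(Q||P) = 0.64650 - 0.35334 + 1.15640 = 1.44956 ≈ 1.4496 bits

These are NOT equal (difference: 0.0592 bits). KL divergence is asymmetric: D_KL(P||Q) ≠ D_KL(Q||P) in general.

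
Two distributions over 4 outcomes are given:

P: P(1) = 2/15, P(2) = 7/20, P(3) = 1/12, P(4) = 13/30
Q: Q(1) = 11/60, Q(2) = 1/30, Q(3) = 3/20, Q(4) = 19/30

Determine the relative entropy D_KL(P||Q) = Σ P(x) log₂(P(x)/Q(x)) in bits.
0.8181 bits

D_KL(P||Q) = Σ P(x) log₂(P(x)/Q(x))

Computing term by term:
  P(1)·log₂(P(1)/Q(1)) = (2/15)·log₂((2/15)/(11/60)) = -0.06126
  P(2)·log₂(P(2)/Q(2)) = (7/20)·log₂((7/20)/(1/30)) = 1.18731
  P(3)·log₂(P(3)/Q(3)) = (1/12)·log₂((1/12)/(3/20)) = -0.07067
  P(4)·log₂(P(4)/Q(4)) = (13/30)·log₂((13/30)/(19/30)) = -0.23724

D_KL(P||Q) = -0.06126 + 1.18731 - 0.07067 - 0.23724 = 0.81814 ≈ 0.8181 bits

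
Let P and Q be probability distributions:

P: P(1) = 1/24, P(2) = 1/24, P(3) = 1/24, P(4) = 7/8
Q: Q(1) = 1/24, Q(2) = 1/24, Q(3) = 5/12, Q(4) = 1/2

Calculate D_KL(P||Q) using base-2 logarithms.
0.5680 bits

D_KL(P||Q) = Σ P(x) log₂(P(x)/Q(x))

Computing term by term:
  P(1)·log₂(P(1)/Q(1)) = (1/24)·log₂((1/24)/(1/24)) = 0.00000
  P(2)·log₂(P(2)/Q(2)) = (1/24)·log₂((1/24)/(1/24)) = 0.00000
  P(3)·log₂(P(3)/Q(3)) = (1/24)·log₂((1/24)/(5/12)) = -0.13841
  P(4)·log₂(P(4)/Q(4)) = (7/8)·log₂((7/8)/(1/2)) = 0.70644

D_KL(P||Q) = 0.00000 + 0.00000 - 0.13841 + 0.70644 = 0.56803 ≈ 0.5680 bits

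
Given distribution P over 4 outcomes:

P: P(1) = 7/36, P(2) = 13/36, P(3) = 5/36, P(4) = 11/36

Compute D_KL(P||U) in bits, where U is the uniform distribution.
0.0918 bits

U(i) = 1/4 for all i

D_KL(P||U) = Σ P(x) log₂(P(x) / (1/4))
           = Σ P(x) log₂(P(x)) + log₂(4)
           = log₂(4) - H(P)

H(P) = -Σ P(x) log₂(P(x)):
  -P(1)·log₂(P(1)) = -(7/36)·log₂(7/36) = 0.45939
  -P(2)·log₂(P(2)) = -(13/36)·log₂(13/36) = 0.53065
  -P(3)·log₂(P(3)) = -(5/36)·log₂(5/36) = 0.39556
  -P(4)·log₂(P(4)) = -(11/36)·log₂(11/36) = 0.52265
H(P) = 0.45939 + 0.53065 + 0.39556 + 0.52265 = 1.90825 bits

log₂(4) = 2.00000 bits

D_KL(P||U) = 2.00000 - 1.90825 = 0.09175 ≈ 0.0918 bits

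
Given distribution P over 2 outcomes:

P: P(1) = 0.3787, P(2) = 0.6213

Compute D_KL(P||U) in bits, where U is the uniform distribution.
0.0429 bits

U(i) = 1/2 for all i

D_KL(P||U) = Σ P(x) log₂(P(x) / (1/2))
           = Σ P(x) log₂(P(x)) + log₂(2)
           = log₂(2) - H(P)

H(P) = -Σ P(x) log₂(P(x)):
  -P(1)·log₂(P(1)) = -(0.3787)·log₂(0.3787) = 0.53051
  -P(2)·log₂(P(2)) = -(0.6213)·log₂(0.6213) = 0.42661
H(P) = 0.53051 + 0.42661 = 0.95712 bits

log₂(2) = 1.00000 bits

D_KL(P||U) = 1.00000 - 0.95712 = 0.04288 ≈ 0.0429 bits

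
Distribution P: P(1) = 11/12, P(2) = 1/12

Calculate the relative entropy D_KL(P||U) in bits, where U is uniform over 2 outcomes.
0.5862 bits

U(i) = 1/2 for all i

D_KL(P||U) = Σ P(x) log₂(P(x) / (1/2))
           = Σ P(x) log₂(P(x)) + log₂(2)
           = log₂(2) - H(P)

H(P) = -Σ P(x) log₂(P(x)):
  -P(1)·log₂(P(1)) = -(11/12)·log₂(11/12) = 0.11507
  -P(2)·log₂(P(2)) = -(1/12)·log₂(1/12) = 0.29875
H(P) = 0.11507 + 0.29875 = 0.41382 bits

log₂(2) = 1.00000 bits

D_KL(P||U) = 1.00000 - 0.41382 = 0.58618 ≈ 0.5862 bits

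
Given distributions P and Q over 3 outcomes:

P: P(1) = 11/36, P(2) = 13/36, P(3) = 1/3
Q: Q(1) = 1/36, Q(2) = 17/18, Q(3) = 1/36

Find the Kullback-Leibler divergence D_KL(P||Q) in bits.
1.7512 bits

D_KL(P||Q) = Σ P(x) log₂(P(x)/Q(x))

Computing term by term:
  P(1)·log₂(P(1)/Q(1)) = (11/36)·log₂((11/36)/(1/36)) = 1.05705
  P(2)·log₂(P(2)/Q(2)) = (13/36)·log₂((13/36)/(17/18)) = -0.50087
  P(3)·log₂(P(3)/Q(3)) = (1/3)·log₂((1/3)/(1/36)) = 1.19499

D_KL(P||Q) = 1.05705 - 0.50087 + 1.19499 = 1.75117 ≈ 1.7512 bits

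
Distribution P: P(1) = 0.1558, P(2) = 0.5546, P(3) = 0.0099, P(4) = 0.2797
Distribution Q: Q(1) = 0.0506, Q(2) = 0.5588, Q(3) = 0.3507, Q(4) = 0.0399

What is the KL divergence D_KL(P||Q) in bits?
0.9816 bits

D_KL(P||Q) = Σ P(x) log₂(P(x)/Q(x))

Computing term by term:
  P(1)·log₂(P(1)/Q(1)) = 0.1558·log₂(0.1558/0.0506) = 0.25278
  P(2)·log₂(P(2)/Q(2)) = 0.5546·log₂(0.5546/0.5588) = -0.00604
  P(3)·log₂(P(3)/Q(3)) = 0.0099·log₂(0.0099/0.3507) = -0.05095
  P(4)·log₂(P(4)/Q(4)) = 0.2797·log₂(0.2797/0.0399) = 0.78579

D_KL(P||Q) = 0.25278 - 0.00604 - 0.05095 + 0.78579 = 0.98158 ≈ 0.9816 bits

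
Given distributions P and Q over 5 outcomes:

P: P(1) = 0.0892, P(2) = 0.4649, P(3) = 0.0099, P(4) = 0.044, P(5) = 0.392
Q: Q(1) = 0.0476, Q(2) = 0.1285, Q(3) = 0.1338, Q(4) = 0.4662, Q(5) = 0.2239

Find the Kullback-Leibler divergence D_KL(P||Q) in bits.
1.0730 bits

D_KL(P||Q) = Σ P(x) log₂(P(x)/Q(x))

Computing term by term:
  P(1)·log₂(P(1)/Q(1)) = 0.0892·log₂(0.0892/0.0476) = 0.08082
  P(2)·log₂(P(2)/Q(2)) = 0.4649·log₂(0.4649/0.1285) = 0.86246
  P(3)·log₂(P(3)/Q(3)) = 0.0099·log₂(0.0099/0.1338) = -0.03719
  P(4)·log₂(P(4)/Q(4)) = 0.044·log₂(0.044/0.4662) = -0.14984
  P(5)·log₂(P(5)/Q(5)) = 0.392·log₂(0.392/0.2239) = 0.31674

D_KL(P||Q) = 0.08082 + 0.86246 - 0.03719 - 0.14984 + 0.31674 = 1.07299 ≈ 1.0730 bits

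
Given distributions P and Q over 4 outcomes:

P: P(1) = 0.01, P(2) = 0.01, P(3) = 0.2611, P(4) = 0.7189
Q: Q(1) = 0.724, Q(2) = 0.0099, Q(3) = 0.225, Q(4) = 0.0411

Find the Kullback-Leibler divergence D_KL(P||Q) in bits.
2.9625 bits

D_KL(P||Q) = Σ P(x) log₂(P(x)/Q(x))

Computing term by term:
  P(1)·log₂(P(1)/Q(1)) = 0.01·log₂(0.01/0.724) = -0.06178
  P(2)·log₂(P(2)/Q(2)) = 0.01·log₂(0.01/0.0099) = 0.00014
  P(3)·log₂(P(3)/Q(3)) = 0.2611·log₂(0.2611/0.225) = 0.05605
  P(4)·log₂(P(4)/Q(4)) = 0.7189·log₂(0.7189/0.0411) = 2.96804

D_KL(P||Q) = -0.06178 + 0.00014 + 0.05605 + 2.96804 = 2.96245 ≈ 2.9625 bits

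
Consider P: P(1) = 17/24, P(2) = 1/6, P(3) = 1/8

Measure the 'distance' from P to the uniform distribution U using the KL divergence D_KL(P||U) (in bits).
0.4267 bits

U(i) = 1/3 for all i

D_KL(P||U) = Σ P(x) log₂(P(x) / (1/3))
           = Σ P(x) log₂(P(x)) + log₂(3)
           = log₂(3) - H(P)

H(P) = -Σ P(x) log₂(P(x)):
  -P(1)·log₂(P(1)) = -(17/24)·log₂(17/24) = 0.35240
  -P(2)·log₂(P(2)) = -(1/6)·log₂(1/6) = 0.43083
  -P(3)·log₂(P(3)) = -(1/8)·log₂(1/8) = 0.37500
H(P) = 0.35240 + 0.43083 + 0.37500 = 1.15823 bits

log₂(3) = 1.58496 bits

D_KL(P||U) = 1.58496 - 1.15823 = 0.42673 ≈ 0.4267 bits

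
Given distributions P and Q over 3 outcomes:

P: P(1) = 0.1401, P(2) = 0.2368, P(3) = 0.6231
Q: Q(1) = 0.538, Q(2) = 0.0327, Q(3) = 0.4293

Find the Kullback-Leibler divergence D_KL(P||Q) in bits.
0.7393 bits

D_KL(P||Q) = Σ P(x) log₂(P(x)/Q(x))

Computing term by term:
  P(1)·log₂(P(1)/Q(1)) = 0.1401·log₂(0.1401/0.538) = -0.27196
  P(2)·log₂(P(2)/Q(2)) = 0.2368·log₂(0.2368/0.0327) = 0.67637
  P(3)·log₂(P(3)/Q(3)) = 0.6231·log₂(0.6231/0.4293) = 0.33490

D_KL(P||Q) = -0.27196 + 0.67637 + 0.33490 = 0.73931 ≈ 0.7393 bits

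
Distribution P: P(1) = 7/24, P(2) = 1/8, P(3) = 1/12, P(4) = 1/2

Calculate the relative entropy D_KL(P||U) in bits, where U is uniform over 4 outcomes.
0.3078 bits

U(i) = 1/4 for all i

D_KL(P||U) = Σ P(x) log₂(P(x) / (1/4))
           = Σ P(x) log₂(P(x)) + log₂(4)
           = log₂(4) - H(P)

H(P) = -Σ P(x) log₂(P(x)):
  -P(1)·log₂(P(1)) = -(7/24)·log₂(7/24) = 0.51847
  -P(2)·log₂(P(2)) = -(1/8)·log₂(1/8) = 0.37500
  -P(3)·log₂(P(3)) = -(1/12)·log₂(1/12) = 0.29875
  -P(4)·log₂(P(4)) = -(1/2)·log₂(1/2) = 0.50000
H(P) = 0.51847 + 0.37500 + 0.29875 + 0.50000 = 1.69222 bits

log₂(4) = 2.00000 bits

D_KL(P||U) = 2.00000 - 1.69222 = 0.30778 ≈ 0.3078 bits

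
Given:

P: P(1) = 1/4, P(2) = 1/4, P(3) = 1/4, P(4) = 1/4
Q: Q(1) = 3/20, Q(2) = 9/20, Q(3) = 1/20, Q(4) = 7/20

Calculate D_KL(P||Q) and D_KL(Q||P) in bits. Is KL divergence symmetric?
D_KL(P||Q) = 0.4314 bits, D_KL(Q||P) = 0.3249 bits. No, KL divergence is not symmetric.

D_KL(P||Q) = Σ P(x) log₂(P(x)/Q(x))

Computing term by term:
  P(1)·log₂(P(1)/Q(1)) = (1/4)·log₂((1/4)/(3/20)) = 0.18424
  P(2)·log₂(P(2)/Q(2)) = (1/4)·log₂((1/4)/(9/20)) = -0.21200
  P(3)·log₂(P(3)/Q(3)) = (1/4)·log₂((1/4)/(1/20)) = 0.58048
  P(4)·log₂(P(4)/Q(4)) = (1/4)·log₂((1/4)/(7/20)) = -0.12136

D_KL(P||Q) = 0.18424 - 0.21200 + 0.58048 - 0.12136 = 0.43136 ≈ 0.4314 bits

D_KL(Q||P) = Σ Q(x) log₂(Q(x)/P(x))

Computing term by term:
  Q(1)·log₂(Q(1)/P(1)) = (3/20)·log₂((3/20)/(1/4)) = -0.11054
  Q(2)·log₂(Q(2)/P(2)) = (9/20)·log₂((9/20)/(1/4)) = 0.38160
  Q(3)·log₂(Q(3)/P(3)) = (1/20)·log₂((1/20)/(1/4)) = -0.11610
  Q(4)·log₂(Q(4)/P(4)) = (7/20)·log₂((7/20)/(1/4)) = 0.16990

D_KL(Q||P) = -0.11054 + 0.38160 - 0.11610 + 0.16990 = 0.32486 ≈ 0.3249 bits

These are NOT equal (difference: 0.1065 bits). KL divergence is asymmetric: D_KL(P||Q) ≠ D_KL(Q||P) in general.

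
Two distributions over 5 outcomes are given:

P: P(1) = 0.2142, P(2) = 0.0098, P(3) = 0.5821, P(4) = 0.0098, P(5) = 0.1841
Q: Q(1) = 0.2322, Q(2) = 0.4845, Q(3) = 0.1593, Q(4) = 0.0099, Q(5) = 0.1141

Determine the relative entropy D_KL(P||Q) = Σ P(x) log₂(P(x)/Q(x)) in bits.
1.1351 bits

D_KL(P||Q) = Σ P(x) log₂(P(x)/Q(x))

Computing term by term:
  P(1)·log₂(P(1)/Q(1)) = 0.2142·log₂(0.2142/0.2322) = -0.02493
  P(2)·log₂(P(2)/Q(2)) = 0.0098·log₂(0.0098/0.4845) = -0.05515
  P(3)·log₂(P(3)/Q(3)) = 0.5821·log₂(0.5821/0.1593) = 1.08825
  P(4)·log₂(P(4)/Q(4)) = 0.0098·log₂(0.0098/0.0099) = -0.00014
  P(5)·log₂(P(5)/Q(5)) = 0.1841·log₂(0.1841/0.1141) = 0.12706

D_KL(P||Q) = -0.02493 - 0.05515 + 1.08825 - 0.00014 + 0.12706 = 1.13509 ≈ 1.1351 bits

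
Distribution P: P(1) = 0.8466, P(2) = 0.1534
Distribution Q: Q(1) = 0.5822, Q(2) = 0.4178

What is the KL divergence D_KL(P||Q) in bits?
0.2356 bits

D_KL(P||Q) = Σ P(x) log₂(P(x)/Q(x))

Computing term by term:
  P(1)·log₂(P(1)/Q(1)) = 0.8466·log₂(0.8466/0.5822) = 0.45730
  P(2)·log₂(P(2)/Q(2)) = 0.1534·log₂(0.1534/0.4178) = -0.22174

D_KL(P||Q) = 0.45730 - 0.22174 = 0.23556 ≈ 0.2356 bits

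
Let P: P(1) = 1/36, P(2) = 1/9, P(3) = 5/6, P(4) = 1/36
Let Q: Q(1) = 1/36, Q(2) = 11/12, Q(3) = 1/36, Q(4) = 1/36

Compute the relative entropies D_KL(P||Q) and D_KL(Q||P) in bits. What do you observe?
D_KL(P||Q) = 3.7508 bits, D_KL(Q||P) = 2.6544 bits. The two directions give different values (D_KL(P||Q) exceeds D_KL(Q||P) by 1.0964 bits): KL divergence is asymmetric.

D_KL(P||Q) = Σ P(x) log₂(P(x)/Q(x))

Computing term by term:
  P(1)·log₂(P(1)/Q(1)) = (1/36)·log₂((1/36)/(1/36)) = 0.00000
  P(2)·log₂(P(2)/Q(2)) = (1/9)·log₂((1/9)/(11/12)) = -0.33827
  P(3)·log₂(P(3)/Q(3)) = (5/6)·log₂((5/6)/(1/36)) = 4.08908
  P(4)·log₂(P(4)/Q(4)) = (1/36)·log₂((1/36)/(1/36)) = 0.00000

D_KL(P||Q) = 0.00000 - 0.33827 + 4.08908 + 0.00000 = 3.75081 ≈ 3.7508 bits

D_KL(Q||P) = Σ Q(x) log₂(Q(x)/P(x))

Computing term by term:
  Q(1)·log₂(Q(1)/P(1)) = (1/36)·log₂((1/36)/(1/36)) = 0.00000
  Q(2)·log₂(Q(2)/P(2)) = (11/12)·log₂((11/12)/(1/9)) = 2.79069
  Q(3)·log₂(Q(3)/P(3)) = (1/36)·log₂((1/36)/(5/6)) = -0.13630
  Q(4)·log₂(Q(4)/P(4)) = (1/36)·log₂((1/36)/(1/36)) = 0.00000

D_KL(Q||P) = 0.00000 + 2.79069 - 0.13630 + 0.00000 = 2.65439 ≈ 2.6544 bits

These are NOT equal (difference: 1.0964 bits). KL divergence is asymmetric: D_KL(P||Q) ≠ D_KL(Q||P) in general.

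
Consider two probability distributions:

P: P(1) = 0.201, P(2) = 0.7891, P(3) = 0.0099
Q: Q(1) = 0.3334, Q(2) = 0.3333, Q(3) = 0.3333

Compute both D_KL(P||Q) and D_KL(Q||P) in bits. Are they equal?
D_KL(P||Q) = 0.7842 bits, D_KL(Q||P) = 1.5199 bits. No, they are not equal.

D_KL(P||Q) = Σ P(x) log₂(P(x)/Q(x))

Computing term by term:
  P(1)·log₂(P(1)/Q(1)) = 0.201·log₂(0.201/0.3334) = -0.14674
  P(2)·log₂(P(2)/Q(2)) = 0.7891·log₂(0.7891/0.3333) = 0.98116
  P(3)·log₂(P(3)/Q(3)) = 0.0099·log₂(0.0099/0.3333) = -0.05023

D_KL(P||Q) = -0.14674 + 0.98116 - 0.05023 = 0.78419 ≈ 0.7842 bits

D_KL(Q||P) = Σ Q(x) log₂(Q(x)/P(x))

Computing term by term:
  Q(1)·log₂(Q(1)/P(1)) = 0.3334·log₂(0.3334/0.201) = 0.24340
  Q(2)·log₂(Q(2)/P(2)) = 0.3333·log₂(0.3333/0.7891) = -0.41442
  Q(3)·log₂(Q(3)/P(3)) = 0.3333·log₂(0.3333/0.0099) = 1.69091

D_KL(Q||P) = 0.24340 - 0.41442 + 1.69091 = 1.51989 ≈ 1.5199 bits

These are NOT equal (difference: 0.7357 bits). KL divergence is asymmetric: D_KL(P||Q) ≠ D_KL(Q||P) in general.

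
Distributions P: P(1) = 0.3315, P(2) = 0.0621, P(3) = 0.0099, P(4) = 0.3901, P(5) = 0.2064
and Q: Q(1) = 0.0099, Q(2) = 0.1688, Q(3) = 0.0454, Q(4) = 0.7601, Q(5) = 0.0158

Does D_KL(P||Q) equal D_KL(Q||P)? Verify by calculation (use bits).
D_KL(P||Q) = 1.9577 bits, D_KL(Q||P) = 0.9660 bits. No — D_KL(P||Q) ≠ D_KL(Q||P) for this pair.

D_KL(P||Q) = Σ P(x) log₂(P(x)/Q(x))

Computing term by term:
  P(1)·log₂(P(1)/Q(1)) = 0.3315·log₂(0.3315/0.0099) = 1.67919
  P(2)·log₂(P(2)/Q(2)) = 0.0621·log₂(0.0621/0.1688) = -0.08959
  P(3)·log₂(P(3)/Q(3)) = 0.0099·log₂(0.0099/0.0454) = -0.02175
  P(4)·log₂(P(4)/Q(4)) = 0.3901·log₂(0.3901/0.7601) = -0.37541
  P(5)·log₂(P(5)/Q(5)) = 0.2064·log₂(0.2064/0.0158) = 0.76522

D_KL(P||Q) = 1.67919 - 0.08959 - 0.02175 - 0.37541 + 0.76522 = 1.95766 ≈ 1.9577 bits

D_KL(Q||P) = Σ Q(x) log₂(Q(x)/P(x))

Computing term by term:
  Q(1)·log₂(Q(1)/P(1)) = 0.0099·log₂(0.0099/0.3315) = -0.05015
  Q(2)·log₂(Q(2)/P(2)) = 0.1688·log₂(0.1688/0.0621) = 0.24352
  Q(3)·log₂(Q(3)/P(3)) = 0.0454·log₂(0.0454/0.0099) = 0.09975
  Q(4)·log₂(Q(4)/P(4)) = 0.7601·log₂(0.7601/0.3901) = 0.73148
  Q(5)·log₂(Q(5)/P(5)) = 0.0158·log₂(0.0158/0.2064) = -0.05858

D_KL(Q||P) = -0.05015 + 0.24352 + 0.09975 + 0.73148 - 0.05858 = 0.96602 ≈ 0.9660 bits

These are NOT equal (difference: 0.9917 bits). KL divergence is asymmetric: D_KL(P||Q) ≠ D_KL(Q||P) in general.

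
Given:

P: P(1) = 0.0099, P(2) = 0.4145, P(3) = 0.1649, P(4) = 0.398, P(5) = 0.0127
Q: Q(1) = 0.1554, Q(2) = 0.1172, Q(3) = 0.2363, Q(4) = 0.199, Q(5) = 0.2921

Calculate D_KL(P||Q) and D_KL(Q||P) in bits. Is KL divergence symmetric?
D_KL(P||Q) = 0.9710 bits, D_KL(Q||P) = 1.6487 bits. No, KL divergence is not symmetric.

D_KL(P||Q) = Σ P(x) log₂(P(x)/Q(x))

Computing term by term:
  P(1)·log₂(P(1)/Q(1)) = 0.0099·log₂(0.0099/0.1554) = -0.03933
  P(2)·log₂(P(2)/Q(2)) = 0.4145·log₂(0.4145/0.1172) = 0.75538
  P(3)·log₂(P(3)/Q(3)) = 0.1649·log₂(0.1649/0.2363) = -0.08559
  P(4)·log₂(P(4)/Q(4)) = 0.398·log₂(0.398/0.199) = 0.39800
  P(5)·log₂(P(5)/Q(5)) = 0.0127·log₂(0.0127/0.2921) = -0.05745

D_KL(P||Q) = -0.03933 + 0.75538 - 0.08559 + 0.39800 - 0.05745 = 0.97101 ≈ 0.9710 bits

D_KL(Q||P) = Σ Q(x) log₂(Q(x)/P(x))

Computing term by term:
  Q(1)·log₂(Q(1)/P(1)) = 0.1554·log₂(0.1554/0.0099) = 0.61731
  Q(2)·log₂(Q(2)/P(2)) = 0.1172·log₂(0.1172/0.4145) = -0.21359
  Q(3)·log₂(Q(3)/P(3)) = 0.2363·log₂(0.2363/0.1649) = 0.12265
  Q(4)·log₂(Q(4)/P(4)) = 0.199·log₂(0.199/0.398) = -0.19900
  Q(5)·log₂(Q(5)/P(5)) = 0.2921·log₂(0.2921/0.0127) = 1.32133

D_KL(Q||P) = 0.61731 - 0.21359 + 0.12265 - 0.19900 + 1.32133 = 1.64870 ≈ 1.6487 bits

These are NOT equal (difference: 0.6777 bits). KL divergence is asymmetric: D_KL(P||Q) ≠ D_KL(Q||P) in general.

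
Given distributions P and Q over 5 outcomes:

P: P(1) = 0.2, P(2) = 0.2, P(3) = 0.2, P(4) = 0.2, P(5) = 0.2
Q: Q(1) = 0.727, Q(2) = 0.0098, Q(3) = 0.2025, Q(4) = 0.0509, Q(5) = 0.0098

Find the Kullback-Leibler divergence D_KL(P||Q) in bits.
1.7593 bits

D_KL(P||Q) = Σ P(x) log₂(P(x)/Q(x))

Computing term by term:
  P(1)·log₂(P(1)/Q(1)) = 0.2·log₂(0.2/0.727) = -0.37239
  P(2)·log₂(P(2)/Q(2)) = 0.2·log₂(0.2/0.0098) = 0.87021
  P(3)·log₂(P(3)/Q(3)) = 0.2·log₂(0.2/0.2025) = -0.00358
  P(4)·log₂(P(4)/Q(4)) = 0.2·log₂(0.2/0.0509) = 0.39485
  P(5)·log₂(P(5)/Q(5)) = 0.2·log₂(0.2/0.0098) = 0.87021

D_KL(P||Q) = -0.37239 + 0.87021 - 0.00358 + 0.39485 + 0.87021 = 1.75930 ≈ 1.7593 bits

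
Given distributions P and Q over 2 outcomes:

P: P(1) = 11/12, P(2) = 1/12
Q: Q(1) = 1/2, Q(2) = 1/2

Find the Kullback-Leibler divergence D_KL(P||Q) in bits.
0.5862 bits

D_KL(P||Q) = Σ P(x) log₂(P(x)/Q(x))

Computing term by term:
  P(1)·log₂(P(1)/Q(1)) = (11/12)·log₂((11/12)/(1/2)) = 0.80160
  P(2)·log₂(P(2)/Q(2)) = (1/12)·log₂((1/12)/(1/2)) = -0.21541

D_KL(P||Q) = 0.80160 - 0.21541 = 0.58619 ≈ 0.5862 bits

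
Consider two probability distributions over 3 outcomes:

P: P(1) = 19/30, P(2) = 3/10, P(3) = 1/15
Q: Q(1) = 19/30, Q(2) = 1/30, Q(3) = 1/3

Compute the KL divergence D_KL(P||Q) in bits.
0.7962 bits

D_KL(P||Q) = Σ P(x) log₂(P(x)/Q(x))

Computing term by term:
  P(1)·log₂(P(1)/Q(1)) = (19/30)·log₂((19/30)/(19/30)) = 0.00000
  P(2)·log₂(P(2)/Q(2)) = (3/10)·log₂((3/10)/(1/30)) = 0.95098
  P(3)·log₂(P(3)/Q(3)) = (1/15)·log₂((1/15)/(1/3)) = -0.15480

D_KL(P||Q) = 0.00000 + 0.95098 - 0.15480 = 0.79618 ≈ 0.7962 bits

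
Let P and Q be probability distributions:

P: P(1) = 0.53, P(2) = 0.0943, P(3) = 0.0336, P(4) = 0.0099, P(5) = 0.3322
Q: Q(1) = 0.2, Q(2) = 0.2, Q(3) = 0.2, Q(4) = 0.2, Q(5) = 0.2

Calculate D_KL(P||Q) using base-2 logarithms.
0.7567 bits

D_KL(P||Q) = Σ P(x) log₂(P(x)/Q(x))

Computing term by term:
  P(1)·log₂(P(1)/Q(1)) = 0.53·log₂(0.53/0.2) = 0.74518
  P(2)·log₂(P(2)/Q(2)) = 0.0943·log₂(0.0943/0.2) = -0.10228
  P(3)·log₂(P(3)/Q(3)) = 0.0336·log₂(0.0336/0.2) = -0.08647
  P(4)·log₂(P(4)/Q(4)) = 0.0099·log₂(0.0099/0.2) = -0.04293
  P(5)·log₂(P(5)/Q(5)) = 0.3322·log₂(0.3322/0.2) = 0.24319

D_KL(P||Q) = 0.74518 - 0.10228 - 0.08647 - 0.04293 + 0.24319 = 0.75669 ≈ 0.7567 bits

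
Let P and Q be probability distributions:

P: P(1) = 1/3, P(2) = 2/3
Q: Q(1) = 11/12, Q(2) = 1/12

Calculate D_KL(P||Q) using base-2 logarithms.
1.5135 bits

D_KL(P||Q) = Σ P(x) log₂(P(x)/Q(x))

Computing term by term:
  P(1)·log₂(P(1)/Q(1)) = (1/3)·log₂((1/3)/(11/12)) = -0.48648
  P(2)·log₂(P(2)/Q(2)) = (2/3)·log₂((2/3)/(1/12)) = 2.00000

D_KL(P||Q) = -0.48648 + 2.00000 = 1.51352 ≈ 1.5135 bits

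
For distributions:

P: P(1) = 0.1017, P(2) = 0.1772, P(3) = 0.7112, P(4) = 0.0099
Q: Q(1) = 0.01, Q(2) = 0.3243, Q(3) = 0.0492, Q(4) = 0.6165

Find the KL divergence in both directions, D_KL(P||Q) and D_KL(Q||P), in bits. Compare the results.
D_KL(P||Q) = 2.8674 bits, D_KL(Q||P) = 3.7344 bits. D_KL(Q||P) is larger than D_KL(P||Q) by 0.8670 bits; the two directions differ.

D_KL(P||Q) = Σ P(x) log₂(P(x)/Q(x))

Computing term by term:
  P(1)·log₂(P(1)/Q(1)) = 0.1017·log₂(0.1017/0.01) = 0.34031
  P(2)·log₂(P(2)/Q(2)) = 0.1772·log₂(0.1772/0.3243) = -0.15451
  P(3)·log₂(P(3)/Q(3)) = 0.7112·log₂(0.7112/0.0492) = 2.74063
  P(4)·log₂(P(4)/Q(4)) = 0.0099·log₂(0.0099/0.6165) = -0.05901

D_KL(P||Q) = 0.34031 - 0.15451 + 2.74063 - 0.05901 = 2.86742 ≈ 2.8674 bits

D_KL(Q||P) = Σ Q(x) log₂(Q(x)/P(x))

Computing term by term:
  Q(1)·log₂(Q(1)/P(1)) = 0.01·log₂(0.01/0.1017) = -0.03346
  Q(2)·log₂(Q(2)/P(2)) = 0.3243·log₂(0.3243/0.1772) = 0.28277
  Q(3)·log₂(Q(3)/P(3)) = 0.0492·log₂(0.0492/0.7112) = -0.18959
  Q(4)·log₂(Q(4)/P(4)) = 0.6165·log₂(0.6165/0.0099) = 3.67467

D_KL(Q||P) = -0.03346 + 0.28277 - 0.18959 + 3.67467 = 3.73439 ≈ 3.7344 bits

These are NOT equal (difference: 0.8670 bits). KL divergence is asymmetric: D_KL(P||Q) ≠ D_KL(Q||P) in general.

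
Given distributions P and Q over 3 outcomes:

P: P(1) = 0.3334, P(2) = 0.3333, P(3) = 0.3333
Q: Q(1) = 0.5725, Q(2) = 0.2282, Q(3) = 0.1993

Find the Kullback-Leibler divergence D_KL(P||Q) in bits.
0.1694 bits

D_KL(P||Q) = Σ P(x) log₂(P(x)/Q(x))

Computing term by term:
  P(1)·log₂(P(1)/Q(1)) = 0.3334·log₂(0.3334/0.5725) = -0.26006
  P(2)·log₂(P(2)/Q(2)) = 0.3333·log₂(0.3333/0.2282) = 0.18216
  P(3)·log₂(P(3)/Q(3)) = 0.3333·log₂(0.3333/0.1993) = 0.24727

D_KL(P||Q) = -0.26006 + 0.18216 + 0.24727 = 0.16937 ≈ 0.1694 bits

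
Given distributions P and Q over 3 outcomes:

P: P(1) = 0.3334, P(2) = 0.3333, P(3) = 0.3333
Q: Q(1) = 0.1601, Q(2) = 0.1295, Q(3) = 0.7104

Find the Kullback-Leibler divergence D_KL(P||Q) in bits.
0.4435 bits

D_KL(P||Q) = Σ P(x) log₂(P(x)/Q(x))

Computing term by term:
  P(1)·log₂(P(1)/Q(1)) = 0.3334·log₂(0.3334/0.1601) = 0.35283
  P(2)·log₂(P(2)/Q(2)) = 0.3333·log₂(0.3333/0.1295) = 0.45458
  P(3)·log₂(P(3)/Q(3)) = 0.3333·log₂(0.3333/0.7104) = -0.36390

D_KL(P||Q) = 0.35283 + 0.45458 - 0.36390 = 0.44351 ≈ 0.4435 bits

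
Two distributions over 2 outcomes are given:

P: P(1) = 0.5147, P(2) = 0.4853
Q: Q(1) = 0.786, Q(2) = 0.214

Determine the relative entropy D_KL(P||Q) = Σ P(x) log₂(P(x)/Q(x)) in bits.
0.2589 bits

D_KL(P||Q) = Σ P(x) log₂(P(x)/Q(x))

Computing term by term:
  P(1)·log₂(P(1)/Q(1)) = 0.5147·log₂(0.5147/0.786) = -0.31438
  P(2)·log₂(P(2)/Q(2)) = 0.4853·log₂(0.4853/0.214) = 0.57327

D_KL(P||Q) = -0.31438 + 0.57327 = 0.25889 ≈ 0.2589 bits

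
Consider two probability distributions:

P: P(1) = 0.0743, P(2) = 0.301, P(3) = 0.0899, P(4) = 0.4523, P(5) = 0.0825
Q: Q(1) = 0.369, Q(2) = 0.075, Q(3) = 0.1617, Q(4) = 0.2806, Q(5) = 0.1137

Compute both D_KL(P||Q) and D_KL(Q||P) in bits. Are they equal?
D_KL(P||Q) = 0.6289 bits, D_KL(Q||P) = 0.6991 bits. No, they are not equal.

D_KL(P||Q) = Σ P(x) log₂(P(x)/Q(x))

Computing term by term:
  P(1)·log₂(P(1)/Q(1)) = 0.0743·log₂(0.0743/0.369) = -0.17180
  P(2)·log₂(P(2)/Q(2)) = 0.301·log₂(0.301/0.075) = 0.60345
  P(3)·log₂(P(3)/Q(3)) = 0.0899·log₂(0.0899/0.1617) = -0.07614
  P(4)·log₂(P(4)/Q(4)) = 0.4523·log₂(0.4523/0.2806) = 0.31153
  P(5)·log₂(P(5)/Q(5)) = 0.0825·log₂(0.0825/0.1137) = -0.03818

D_KL(P||Q) = -0.17180 + 0.60345 - 0.07614 + 0.31153 - 0.03818 = 0.62886 ≈ 0.6289 bits

D_KL(Q||P) = Σ Q(x) log₂(Q(x)/P(x))

Computing term by term:
  Q(1)·log₂(Q(1)/P(1)) = 0.369·log₂(0.369/0.0743) = 0.85320
  Q(2)·log₂(Q(2)/P(2)) = 0.075·log₂(0.075/0.301) = -0.15036
  Q(3)·log₂(Q(3)/P(3)) = 0.1617·log₂(0.1617/0.0899) = 0.13695
  Q(4)·log₂(Q(4)/P(4)) = 0.2806·log₂(0.2806/0.4523) = -0.19327
  Q(5)·log₂(Q(5)/P(5)) = 0.1137·log₂(0.1137/0.0825) = 0.05262

D_KL(Q||P) = 0.85320 - 0.15036 + 0.13695 - 0.19327 + 0.05262 = 0.69914 ≈ 0.6991 bits

These are NOT equal (difference: 0.0702 bits). KL divergence is asymmetric: D_KL(P||Q) ≠ D_KL(Q||P) in general.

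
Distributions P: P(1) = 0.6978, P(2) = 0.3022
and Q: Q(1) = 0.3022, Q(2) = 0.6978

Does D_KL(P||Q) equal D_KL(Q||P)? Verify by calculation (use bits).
D_KL(P||Q) = 0.4776 bits, D_KL(Q||P) = 0.4776 bits. Yes — for this pair D_KL(P||Q) = D_KL(Q||P).

D_KL(P||Q) = Σ P(x) log₂(P(x)/Q(x))

Computing term by term:
  P(1)·log₂(P(1)/Q(1)) = 0.6978·log₂(0.6978/0.3022) = 0.84246
  P(2)·log₂(P(2)/Q(2)) = 0.3022·log₂(0.3022/0.6978) = -0.36485

D_KL(P||Q) = 0.84246 - 0.36485 = 0.47761 ≈ 0.4776 bits

D_KL(Q||P) = Σ Q(x) log₂(Q(x)/P(x))

Computing term by term:
  Q(1)·log₂(Q(1)/P(1)) = 0.3022·log₂(0.3022/0.6978) = -0.36485
  Q(2)·log₂(Q(2)/P(2)) = 0.6978·log₂(0.6978/0.3022) = 0.84246

D_KL(Q||P) = -0.36485 + 0.84246 = 0.47761 ≈ 0.4776 bits

These ARE equal here. Q is P with outcomes relabeled (Q(1) = P(2), Q(2) = P(1)) by a relabeling that is its own inverse, so the two sums contain exactly the same terms in a different order. This is a special case — KL divergence is not symmetric in general: D_KL(P||Q) ≠ D_KL(Q||P) for most P, Q.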